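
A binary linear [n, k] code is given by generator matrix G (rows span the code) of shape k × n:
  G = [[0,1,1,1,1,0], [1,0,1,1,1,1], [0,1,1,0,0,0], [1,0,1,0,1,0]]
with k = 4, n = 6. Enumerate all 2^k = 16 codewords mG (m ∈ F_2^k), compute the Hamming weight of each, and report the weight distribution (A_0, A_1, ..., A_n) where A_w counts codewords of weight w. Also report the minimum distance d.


Weight distribution: A_0 = 1, A_2 = 4, A_3 = 6, A_4 = 3, A_5 = 2. Minimum distance d = 2.

Enumerate all 2^4 = 16 messages m ∈ F_2^4.
For each, compute codeword c = mG in F_2^6, then tally its weight.
  m = 0000 → c = 000000, weight = 0.
  m = 1000 → c = 011110, weight = 4.
  m = 0100 → c = 101111, weight = 5.
  m = 1100 → c = 110001, weight = 3.
  m = 0010 → c = 011000, weight = 2.
  m = 1010 → c = 000110, weight = 2.
  m = 0110 → c = 110111, weight = 5.
  m = 1110 → c = 101001, weight = 3.
  m = 0001 → c = 101010, weight = 3.
  m = 1001 → c = 110100, weight = 3.
  m = 0101 → c = 000101, weight = 2.
  m = 1101 → c = 011011, weight = 4.
  m = 0011 → c = 110010, weight = 3.
  m = 1011 → c = 101100, weight = 3.
  m = 0111 → c = 011101, weight = 4.
  m = 1111 → c = 000011, weight = 2.
Tally weights:
  weight 0: 1 codewords.
  weight 2: 4 codewords.
  weight 3: 6 codewords.
  weight 4: 3 codewords.
  weight 5: 2 codewords.
Minimum distance d = smallest w > 0 with A_w > 0 = 2.
Sanity: Σ A_w = 16 = 2^4 = 16 ✓.


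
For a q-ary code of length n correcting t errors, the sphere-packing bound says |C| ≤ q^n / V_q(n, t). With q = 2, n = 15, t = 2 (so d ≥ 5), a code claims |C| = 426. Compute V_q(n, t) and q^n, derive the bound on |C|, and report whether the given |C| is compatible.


V_q(n, t) = 121, q^n = 32768, Hamming bound = 270, |C| = 426 > bound (violated).

Step 1: Compute V_q(n, t) = Σ_{j=0}^2 C(n, j) (q−1)^j.
  j = 0: C(15,0)·(1)^0 = 1·1 = 1.
  j = 1: C(15,1)·(1)^1 = 15·1 = 15.
  j = 2: C(15,2)·(1)^2 = 105·1 = 105.
  V_q(n, t) = 1 + 15 + 105 = 121.
Step 2: q^n = 2^15 = 32768.
Step 3: Hamming bound ⌊q^n / V_q(n,t)⌋ = ⌊32768/121⌋ = 270.
Step 4: Compare |C| = 426 to 270: violated.
The claimed |C| lies above the Hamming bound, so no 2-ary code of length 15 with d ≥ 5 can have 426 codewords.


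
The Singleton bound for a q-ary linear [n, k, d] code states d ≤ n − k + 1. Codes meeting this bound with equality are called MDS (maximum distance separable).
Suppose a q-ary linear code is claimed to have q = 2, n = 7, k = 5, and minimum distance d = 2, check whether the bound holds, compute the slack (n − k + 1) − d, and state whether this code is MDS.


Singleton RHS = n − k + 1 = 3, slack = 1, bound satisfied, not MDS.

Singleton bound: d ≤ n − k + 1.
Here n = 7, k = 5, so n − k + 1 = 3.
Given d = 2, check d ≤ 3: YES.
Slack = (n − k + 1) − d = 1.
The code is NOT MDS (slack = 1 > 0).
Description: the claimed parameters are [7, 5, 2]_2; such a code would be non-MDS.


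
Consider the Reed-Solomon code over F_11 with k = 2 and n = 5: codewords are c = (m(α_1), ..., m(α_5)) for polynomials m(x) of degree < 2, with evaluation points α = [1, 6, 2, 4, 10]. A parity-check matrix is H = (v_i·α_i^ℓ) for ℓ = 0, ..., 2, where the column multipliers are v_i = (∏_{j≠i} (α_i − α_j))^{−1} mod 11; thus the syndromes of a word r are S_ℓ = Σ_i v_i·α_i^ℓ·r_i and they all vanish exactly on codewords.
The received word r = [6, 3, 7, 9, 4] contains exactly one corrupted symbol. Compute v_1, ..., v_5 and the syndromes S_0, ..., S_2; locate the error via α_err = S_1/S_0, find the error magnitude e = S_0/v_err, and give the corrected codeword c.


S = (5, 8, 4), error at position 2, error magnitude e = 3, c = [6, 0, 7, 9, 4].

Step 1: column multipliers v_i = (∏_{j≠i}(α_i − α_j))^{−1} mod 11.
  i = 1 (α = 1): (1−6)(1−2)(1−4)(1−10) = (−5)·(−1)·(−3)·(−9) = 135 ≡ 3, so v_1 = 3^{−1} = 4 (mod 11).
  i = 2 (α = 6): (6−1)(6−2)(6−4)(6−10) = 5·4·2·(−4) = −160 ≡ 5, so v_2 = 5^{−1} = 9 (mod 11).
  i = 3 (α = 2): (2−1)(2−6)(2−4)(2−10) = 1·(−4)·(−2)·(−8) = −64 ≡ 2, so v_3 = 2^{−1} = 6 (mod 11).
  i = 4 (α = 4): (4−1)(4−6)(4−2)(4−10) = 3·(−2)·2·(−6) = 72 ≡ 6, so v_4 = 6^{−1} = 2 (mod 11).
  i = 5 (α = 10): (10−1)(10−6)(10−2)(10−4) = 9·4·8·6 = 1728 ≡ 1, so v_5 = 1^{−1} = 1 (mod 11).
  v = [4, 9, 6, 2, 1].
Step 2: syndromes of r = [6, 3, 7, 9, 4] (all sums mod 11).
  S_0 = Σ v_i r_i = 4·6 + 9·3 + 6·7 + 2·9 + 1·4 = 115 ≡ 5.
  S_1 = Σ v_i α_i r_i = 4·1·6 + 9·6·3 + 6·2·7 + 2·4·9 + 1·10·4 = 382 ≡ 8.
  α_i^2 mod 11 = [1, 3, 4, 5, 1].
  S_2 = Σ v_i α_i^2 r_i = 4·1·6 + 9·3·3 + 6·4·7 + 2·5·9 + 1·1·4 = 367 ≡ 4.
  S = (5, 8, 4) ≠ 0, so r is not a codeword (an error is present).
Step 3: locate the error. For a single error e at position i, S_ℓ = v_i·e·α_i^ℓ, so α_err = S_1/S_0.
  S_0^{−1} = 5^{−1} = 9 (mod 11), so α_err = 8·9 = 72 ≡ 6 = α_2. Error position i = 2.
  Consistency check: S_2/S_1 = 4·7 = 28 ≡ 6 = α_err ✓ (single-error assumption holds).
Step 4: error magnitude e = S_0/v_2 = S_0·∏_{j≠2}(α_2 − α_j) = 5·5 = 25 ≡ 3 (mod 11).
Step 5: correct position 2: c_2 = r_2 − e = 3 − 3 ≡ 0 (mod 11). Hence c = [6, 0, 7, 9, 4].
  Check: interpolating c through the α_i gives m(x) = 5 + 1·x (degree < 2) with m(α_i) = c_i for every i, so c is indeed a codeword.


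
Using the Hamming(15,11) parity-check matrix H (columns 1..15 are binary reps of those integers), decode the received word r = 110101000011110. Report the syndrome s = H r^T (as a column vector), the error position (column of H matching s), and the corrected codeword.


s = (0, 1, 0, 1)^T, error position = 5, corrected codeword c = 110111000011110

Compute s = H r^T mod 2 one row at a time:
  s_1 = 0 + 0 + 0 + 1 + 1 + 1 + 1 + 0 = 4 ≡ 0 (mod 2).
  s_2 = 1 + 0 + 1 + 0 + 1 + 1 + 1 + 0 = 5 ≡ 1 (mod 2).
  s_3 = 1 + 0 + 1 + 0 + 0 + 1 + 1 + 0 = 4 ≡ 0 (mod 2).
  s_4 = 1 + 0 + 0 + 0 + 0 + 1 + 1 + 0 = 3 ≡ 1 (mod 2).
s = (0, 1, 0, 1)^T — this equals column 5 of H (binary 0101), so error is at position 5.
Correct: flip bit 5 of r = 110101000011110 to get c = 110111000011110.


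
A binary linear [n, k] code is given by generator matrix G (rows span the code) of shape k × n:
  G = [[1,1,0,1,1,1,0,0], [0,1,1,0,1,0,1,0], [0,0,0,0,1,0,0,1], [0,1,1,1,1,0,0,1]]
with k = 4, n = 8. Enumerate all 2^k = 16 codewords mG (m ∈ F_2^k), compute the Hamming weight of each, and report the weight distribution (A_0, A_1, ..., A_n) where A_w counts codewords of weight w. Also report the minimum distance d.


Weight distribution: A_0 = 1, A_2 = 1, A_3 = 3, A_4 = 5, A_5 = 4, A_6 = 1, A_7 = 1. Minimum distance d = 2.

Enumerate all 2^4 = 16 messages m ∈ F_2^4.
For each, compute codeword c = mG in F_2^8, then tally its weight.
  m = 0000 → c = 00000000, weight = 0.
  m = 1000 → c = 11011100, weight = 5.
  m = 0100 → c = 01101010, weight = 4.
  m = 1100 → c = 10110110, weight = 5.
  m = 0010 → c = 00001001, weight = 2.
  m = 1010 → c = 11010101, weight = 5.
  m = 0110 → c = 01100011, weight = 4.
  m = 1110 → c = 10111111, weight = 7.
  m = 0001 → c = 01111001, weight = 5.
  m = 1001 → c = 10100101, weight = 4.
  m = 0101 → c = 00010011, weight = 3.
  m = 1101 → c = 11001111, weight = 6.
  m = 0011 → c = 01110000, weight = 3.
  m = 1011 → c = 10101100, weight = 4.
  m = 0111 → c = 00011010, weight = 3.
  m = 1111 → c = 11000110, weight = 4.
Tally weights:
  weight 0: 1 codewords.
  weight 2: 1 codewords.
  weight 3: 3 codewords.
  weight 4: 5 codewords.
  weight 5: 4 codewords.
  weight 6: 1 codewords.
  weight 7: 1 codewords.
Minimum distance d = smallest w > 0 with A_w > 0 = 2.
Sanity: Σ A_w = 16 = 2^4 = 16 ✓.


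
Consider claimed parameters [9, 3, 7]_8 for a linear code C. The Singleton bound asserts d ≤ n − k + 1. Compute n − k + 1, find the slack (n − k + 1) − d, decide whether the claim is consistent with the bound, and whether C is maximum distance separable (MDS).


Singleton RHS = n − k + 1 = 7, slack = 0, bound satisfied, MDS.

Singleton bound: d ≤ n − k + 1.
Here n = 9, k = 3, so n − k + 1 = 7.
Given d = 7, check d ≤ 7: YES.
Slack = (n − k + 1) − d = 0.
The code is MDS (slack = 0).
Description: the claimed parameters are [9, 3, 7]_8; such a code would be MDS (meets Singleton bound).


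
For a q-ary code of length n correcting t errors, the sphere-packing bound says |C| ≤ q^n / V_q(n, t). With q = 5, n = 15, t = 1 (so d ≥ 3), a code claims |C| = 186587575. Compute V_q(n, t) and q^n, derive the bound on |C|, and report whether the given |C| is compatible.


V_q(n, t) = 61, q^n = 30517578125, Hamming bound = 500288165, |C| = 186587575 ≤ bound (satisfied).

Step 1: Compute V_q(n, t) = Σ_{j=0}^1 C(n, j) (q−1)^j.
  j = 0: C(15,0)·(4)^0 = 1·1 = 1.
  j = 1: C(15,1)·(4)^1 = 15·4 = 60.
  V_q(n, t) = 1 + 60 = 61.
Step 2: q^n = 5^15 = 30517578125.
Step 3: Hamming bound ⌊q^n / V_q(n,t)⌋ = ⌊30517578125/61⌋ = 500288165.
Step 4: Compare |C| = 186587575 to 500288165: satisfied.
The claimed |C| lies below the Hamming bound.


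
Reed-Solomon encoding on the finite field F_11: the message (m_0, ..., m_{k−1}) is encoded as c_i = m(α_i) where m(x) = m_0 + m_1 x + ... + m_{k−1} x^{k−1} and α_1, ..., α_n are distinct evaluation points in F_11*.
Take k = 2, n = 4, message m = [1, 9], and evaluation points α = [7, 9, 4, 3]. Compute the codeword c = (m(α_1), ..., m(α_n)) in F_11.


c = [9, 5, 4, 6]

Message polynomial: m(x) = 1 + 9·x (mod 11).
For each evaluation point α_i, compute m(α_i) mod 11:
  α_1 = 7: Horner steps 9 → 9, so m(7) = 9.
  α_2 = 9: Horner steps 9 → 5, so m(9) = 5.
  α_3 = 4: Horner steps 9 → 4, so m(4) = 4.
  α_4 = 3: Horner steps 9 → 6, so m(3) = 6.
Codeword c = [9, 5, 4, 6] ∈ F_11^4.


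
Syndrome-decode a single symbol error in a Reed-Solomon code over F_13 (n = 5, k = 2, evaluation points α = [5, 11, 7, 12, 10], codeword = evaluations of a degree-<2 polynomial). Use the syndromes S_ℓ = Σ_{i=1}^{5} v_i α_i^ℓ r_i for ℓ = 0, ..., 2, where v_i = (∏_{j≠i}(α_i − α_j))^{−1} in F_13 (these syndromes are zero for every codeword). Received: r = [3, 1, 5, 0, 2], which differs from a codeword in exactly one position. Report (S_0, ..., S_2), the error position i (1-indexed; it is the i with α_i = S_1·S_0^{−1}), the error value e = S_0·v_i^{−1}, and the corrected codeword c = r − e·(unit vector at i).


S = (12, 8, 1), error at position 1, error magnitude e = 9, c = [7, 1, 5, 0, 2].

Step 1: column multipliers v_i = (∏_{j≠i}(α_i − α_j))^{−1} mod 13.
  i = 1 (α = 5): (5−11)(5−7)(5−12)(5−10) = (−6)·(−2)·(−7)·(−5) = 420 ≡ 4, so v_1 = 4^{−1} = 10 (mod 13).
  i = 2 (α = 11): (11−5)(11−7)(11−12)(11−10) = 6·4·(−1)·1 = −24 ≡ 2, so v_2 = 2^{−1} = 7 (mod 13).
  i = 3 (α = 7): (7−5)(7−11)(7−12)(7−10) = 2·(−4)·(−5)·(−3) = −120 ≡ 10, so v_3 = 10^{−1} = 4 (mod 13).
  i = 4 (α = 12): (12−5)(12−11)(12−7)(12−10) = 7·1·5·2 = 70 ≡ 5, so v_4 = 5^{−1} = 8 (mod 13).
  i = 5 (α = 10): (10−5)(10−11)(10−7)(10−12) = 5·(−1)·3·(−2) = 30 ≡ 4, so v_5 = 4^{−1} = 10 (mod 13).
  v = [10, 7, 4, 8, 10].
Step 2: syndromes of r = [3, 1, 5, 0, 2] (all sums mod 13).
  S_0 = Σ v_i r_i = 10·3 + 7·1 + 4·5 + 8·0 + 10·2 = 77 ≡ 12.
  S_1 = Σ v_i α_i r_i = 10·5·3 + 7·11·1 + 4·7·5 + 8·12·0 + 10·10·2 = 567 ≡ 8.
  α_i^2 mod 13 = [12, 4, 10, 1, 9].
  S_2 = Σ v_i α_i^2 r_i = 10·12·3 + 7·4·1 + 4·10·5 + 8·1·0 + 10·9·2 = 768 ≡ 1.
  S = (12, 8, 1) ≠ 0, so r is not a codeword (an error is present).
Step 3: locate the error. For a single error e at position i, S_ℓ = v_i·e·α_i^ℓ, so α_err = S_1/S_0.
  S_0^{−1} = 12^{−1} = 12 (mod 13), so α_err = 8·12 = 96 ≡ 5 = α_1. Error position i = 1.
  Consistency check: S_2/S_1 = 1·5 = 5 ≡ 5 = α_err ✓ (single-error assumption holds).
Step 4: error magnitude e = S_0/v_1 = S_0·∏_{j≠1}(α_1 − α_j) = 12·4 = 48 ≡ 9 (mod 13).
Step 5: correct position 1: c_1 = r_1 − e = 3 − 9 ≡ 7 (mod 13). Hence c = [7, 1, 5, 0, 2].
  Check: interpolating c through the α_i gives m(x) = 12 + 12·x (degree < 2) with m(α_i) = c_i for every i, so c is indeed a codeword.


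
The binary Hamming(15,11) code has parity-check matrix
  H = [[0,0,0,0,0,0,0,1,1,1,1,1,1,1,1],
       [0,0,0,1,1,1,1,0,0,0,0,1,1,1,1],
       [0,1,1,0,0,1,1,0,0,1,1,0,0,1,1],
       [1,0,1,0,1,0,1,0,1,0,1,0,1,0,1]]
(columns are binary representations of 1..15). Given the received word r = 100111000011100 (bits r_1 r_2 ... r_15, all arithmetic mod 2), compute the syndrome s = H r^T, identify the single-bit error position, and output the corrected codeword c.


s = (1, 1, 0, 0)^T, error position = 12, corrected codeword c = 100111000010100

Compute s = H r^T mod 2 one row at a time:
  s_1 = 0 + 0 + 0 + 1 + 1 + 1 + 0 + 0 = 3 ≡ 1 (mod 2).
  s_2 = 1 + 1 + 1 + 0 + 1 + 1 + 0 + 0 = 5 ≡ 1 (mod 2).
  s_3 = 0 + 0 + 1 + 0 + 0 + 1 + 0 + 0 = 2 ≡ 0 (mod 2).
  s_4 = 1 + 0 + 1 + 0 + 0 + 1 + 1 + 0 = 4 ≡ 0 (mod 2).
s = (1, 1, 0, 0)^T — this equals column 12 of H (binary 1100), so error is at position 12.
Correct: flip bit 12 of r = 100111000011100 to get c = 100111000010100.


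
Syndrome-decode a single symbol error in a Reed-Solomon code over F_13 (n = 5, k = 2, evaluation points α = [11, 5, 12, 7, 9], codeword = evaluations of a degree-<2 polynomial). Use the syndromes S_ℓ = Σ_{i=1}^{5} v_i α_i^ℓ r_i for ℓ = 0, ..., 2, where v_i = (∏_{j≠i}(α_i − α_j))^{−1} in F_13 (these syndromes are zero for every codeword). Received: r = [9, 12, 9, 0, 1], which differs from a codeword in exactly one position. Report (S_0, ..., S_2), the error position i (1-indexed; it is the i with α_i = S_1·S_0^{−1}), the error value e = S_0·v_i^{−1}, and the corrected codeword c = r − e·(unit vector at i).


S = (5, 3, 7), error at position 1, error magnitude e = 7, c = [2, 12, 9, 0, 1].

Step 1: column multipliers v_i = (∏_{j≠i}(α_i − α_j))^{−1} mod 13.
  i = 1 (α = 11): (11−5)(11−12)(11−7)(11−9) = 6·(−1)·4·2 = −48 ≡ 4, so v_1 = 4^{−1} = 10 (mod 13).
  i = 2 (α = 5): (5−11)(5−12)(5−7)(5−9) = (−6)·(−7)·(−2)·(−4) = 336 ≡ 11, so v_2 = 11^{−1} = 6 (mod 13).
  i = 3 (α = 12): (12−11)(12−5)(12−7)(12−9) = 1·7·5·3 = 105 ≡ 1, so v_3 = 1^{−1} = 1 (mod 13).
  i = 4 (α = 7): (7−11)(7−5)(7−12)(7−9) = (−4)·2·(−5)·(−2) = −80 ≡ 11, so v_4 = 11^{−1} = 6 (mod 13).
  i = 5 (α = 9): (9−11)(9−5)(9−12)(9−7) = (−2)·4·(−3)·2 = 48 ≡ 9, so v_5 = 9^{−1} = 3 (mod 13).
  v = [10, 6, 1, 6, 3].
Step 2: syndromes of r = [9, 12, 9, 0, 1] (all sums mod 13).
  S_0 = Σ v_i r_i = 10·9 + 6·12 + 1·9 + 6·0 + 3·1 = 174 ≡ 5.
  S_1 = Σ v_i α_i r_i = 10·11·9 + 6·5·12 + 1·12·9 + 6·7·0 + 3·9·1 = 1485 ≡ 3.
  α_i^2 mod 13 = [4, 12, 1, 10, 3].
  S_2 = Σ v_i α_i^2 r_i = 10·4·9 + 6·12·12 + 1·1·9 + 6·10·0 + 3·3·1 = 1242 ≡ 7.
  S = (5, 3, 7) ≠ 0, so r is not a codeword (an error is present).
Step 3: locate the error. For a single error e at position i, S_ℓ = v_i·e·α_i^ℓ, so α_err = S_1/S_0.
  S_0^{−1} = 5^{−1} = 8 (mod 13), so α_err = 3·8 = 24 ≡ 11 = α_1. Error position i = 1.
  Consistency check: S_2/S_1 = 7·9 = 63 ≡ 11 = α_err ✓ (single-error assumption holds).
Step 4: error magnitude e = S_0/v_1 = S_0·∏_{j≠1}(α_1 − α_j) = 5·4 = 20 ≡ 7 (mod 13).
Step 5: correct position 1: c_1 = r_1 − e = 9 − 7 ≡ 2 (mod 13). Hence c = [2, 12, 9, 0, 1].
  Check: interpolating c through the α_i gives m(x) = 3 + 7·x (degree < 2) with m(α_i) = c_i for every i, so c is indeed a codeword.


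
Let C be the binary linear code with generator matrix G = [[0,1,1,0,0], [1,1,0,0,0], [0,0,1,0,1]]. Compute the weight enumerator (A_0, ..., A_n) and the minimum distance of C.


Weight distribution: A_0 = 1, A_2 = 6, A_4 = 1. Minimum distance d = 2.

Enumerate all 2^3 = 8 messages m ∈ F_2^3.
For each, compute codeword c = mG in F_2^5, then tally its weight.
  m = 000 → c = 00000, weight = 0.
  m = 100 → c = 01100, weight = 2.
  m = 010 → c = 11000, weight = 2.
  m = 110 → c = 10100, weight = 2.
  m = 001 → c = 00101, weight = 2.
  m = 101 → c = 01001, weight = 2.
  m = 011 → c = 11101, weight = 4.
  m = 111 → c = 10001, weight = 2.
Tally weights:
  weight 0: 1 codewords.
  weight 2: 6 codewords.
  weight 4: 1 codewords.
Minimum distance d = smallest w > 0 with A_w > 0 = 2.
Sanity: Σ A_w = 8 = 2^3 = 8 ✓.


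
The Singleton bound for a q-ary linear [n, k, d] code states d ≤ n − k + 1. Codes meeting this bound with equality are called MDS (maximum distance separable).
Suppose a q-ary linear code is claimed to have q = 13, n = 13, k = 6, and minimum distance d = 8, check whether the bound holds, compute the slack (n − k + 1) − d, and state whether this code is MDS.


Singleton RHS = n − k + 1 = 8, slack = 0, bound satisfied, MDS.

Singleton bound: d ≤ n − k + 1.
Here n = 13, k = 6, so n − k + 1 = 8.
Given d = 8, check d ≤ 8: YES.
Slack = (n − k + 1) − d = 0.
The code is MDS (slack = 0).
Description: the claimed parameters are [13, 6, 8]_13; such a code would be MDS (meets Singleton bound).


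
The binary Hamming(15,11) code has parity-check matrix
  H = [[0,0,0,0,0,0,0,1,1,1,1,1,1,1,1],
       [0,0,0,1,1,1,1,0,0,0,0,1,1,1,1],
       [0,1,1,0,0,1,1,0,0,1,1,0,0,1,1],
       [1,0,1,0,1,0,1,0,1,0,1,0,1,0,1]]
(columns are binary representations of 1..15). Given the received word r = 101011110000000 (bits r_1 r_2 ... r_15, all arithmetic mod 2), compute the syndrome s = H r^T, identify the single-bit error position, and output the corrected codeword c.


s = (1, 1, 1, 0)^T, error position = 14, corrected codeword c = 101011110000010

Compute s = H r^T mod 2 one row at a time:
  s_1 = 1 + 0 + 0 + 0 + 0 + 0 + 0 + 0 = 1 ≡ 1 (mod 2).
  s_2 = 0 + 1 + 1 + 1 + 0 + 0 + 0 + 0 = 3 ≡ 1 (mod 2).
  s_3 = 0 + 1 + 1 + 1 + 0 + 0 + 0 + 0 = 3 ≡ 1 (mod 2).
  s_4 = 1 + 1 + 1 + 1 + 0 + 0 + 0 + 0 = 4 ≡ 0 (mod 2).
s = (1, 1, 1, 0)^T — this equals column 14 of H (binary 1110), so error is at position 14.
Correct: flip bit 14 of r = 101011110000000 to get c = 101011110000010.


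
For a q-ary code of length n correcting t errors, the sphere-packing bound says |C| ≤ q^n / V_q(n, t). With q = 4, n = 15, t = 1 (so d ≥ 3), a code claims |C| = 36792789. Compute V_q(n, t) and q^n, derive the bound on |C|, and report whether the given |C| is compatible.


V_q(n, t) = 46, q^n = 1073741824, Hamming bound = 23342213, |C| = 36792789 > bound (violated).

Step 1: Compute V_q(n, t) = Σ_{j=0}^1 C(n, j) (q−1)^j.
  j = 0: C(15,0)·(3)^0 = 1·1 = 1.
  j = 1: C(15,1)·(3)^1 = 15·3 = 45.
  V_q(n, t) = 1 + 45 = 46.
Step 2: q^n = 4^15 = 1073741824.
Step 3: Hamming bound ⌊q^n / V_q(n,t)⌋ = ⌊1073741824/46⌋ = 23342213.
Step 4: Compare |C| = 36792789 to 23342213: violated.
The claimed |C| lies above the Hamming bound, so no 4-ary code of length 15 with d ≥ 3 can have 36792789 codewords.


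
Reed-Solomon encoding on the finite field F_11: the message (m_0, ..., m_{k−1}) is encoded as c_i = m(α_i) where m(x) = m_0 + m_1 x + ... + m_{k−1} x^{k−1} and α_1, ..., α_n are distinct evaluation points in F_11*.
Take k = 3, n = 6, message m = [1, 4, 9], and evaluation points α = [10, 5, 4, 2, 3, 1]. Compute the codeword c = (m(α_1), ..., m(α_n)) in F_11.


c = [6, 4, 7, 1, 6, 3]

Message polynomial: m(x) = 1 + 4·x + 9·x^2 (mod 11).
For each evaluation point α_i, compute m(α_i) mod 11:
  α_1 = 10: Horner steps 9 → 6 → 6, so m(10) = 6.
  α_2 = 5: Horner steps 9 → 5 → 4, so m(5) = 4.
  α_3 = 4: Horner steps 9 → 7 → 7, so m(4) = 7.
  α_4 = 2: Horner steps 9 → 0 → 1, so m(2) = 1.
  α_5 = 3: Horner steps 9 → 9 → 6, so m(3) = 6.
  α_6 = 1: Horner steps 9 → 2 → 3, so m(1) = 3.
Codeword c = [6, 4, 7, 1, 6, 3] ∈ F_11^6.


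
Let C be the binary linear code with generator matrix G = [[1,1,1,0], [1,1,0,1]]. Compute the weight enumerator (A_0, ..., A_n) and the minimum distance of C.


Weight distribution: A_0 = 1, A_2 = 1, A_3 = 2. Minimum distance d = 2.

Enumerate all 2^2 = 4 messages m ∈ F_2^2.
For each, compute codeword c = mG in F_2^4, then tally its weight.
  m = 00 → c = 0000, weight = 0.
  m = 10 → c = 1110, weight = 3.
  m = 01 → c = 1101, weight = 3.
  m = 11 → c = 0011, weight = 2.
Tally weights:
  weight 0: 1 codewords.
  weight 2: 1 codewords.
  weight 3: 2 codewords.
Minimum distance d = smallest w > 0 with A_w > 0 = 2.
Sanity: Σ A_w = 4 = 2^2 = 4 ✓.


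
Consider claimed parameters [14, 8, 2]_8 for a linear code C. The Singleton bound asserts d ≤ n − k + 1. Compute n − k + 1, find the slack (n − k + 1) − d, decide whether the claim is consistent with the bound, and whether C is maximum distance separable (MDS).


Singleton RHS = n − k + 1 = 7, slack = 5, bound satisfied, not MDS.

Singleton bound: d ≤ n − k + 1.
Here n = 14, k = 8, so n − k + 1 = 7.
Given d = 2, check d ≤ 7: YES.
Slack = (n − k + 1) − d = 5.
The code is NOT MDS (slack = 5 > 0).
Description: the claimed parameters are [14, 8, 2]_8; such a code would be non-MDS.


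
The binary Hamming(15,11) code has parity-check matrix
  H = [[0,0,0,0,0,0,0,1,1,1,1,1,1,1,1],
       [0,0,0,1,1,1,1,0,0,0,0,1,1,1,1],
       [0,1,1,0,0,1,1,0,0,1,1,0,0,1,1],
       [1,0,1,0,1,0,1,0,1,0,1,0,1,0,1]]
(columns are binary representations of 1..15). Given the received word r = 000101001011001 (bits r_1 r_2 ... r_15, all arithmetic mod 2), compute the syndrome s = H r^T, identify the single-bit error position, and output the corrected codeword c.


s = (0, 0, 1, 1)^T, error position = 3, corrected codeword c = 001101001011001

Compute s = H r^T mod 2 one row at a time:
  s_1 = 0 + 1 + 0 + 1 + 1 + 0 + 0 + 1 = 4 ≡ 0 (mod 2).
  s_2 = 1 + 0 + 1 + 0 + 1 + 0 + 0 + 1 = 4 ≡ 0 (mod 2).
  s_3 = 0 + 0 + 1 + 0 + 0 + 1 + 0 + 1 = 3 ≡ 1 (mod 2).
  s_4 = 0 + 0 + 0 + 0 + 1 + 1 + 0 + 1 = 3 ≡ 1 (mod 2).
s = (0, 0, 1, 1)^T — this equals column 3 of H (binary 0011), so error is at position 3.
Correct: flip bit 3 of r = 000101001011001 to get c = 001101001011001.


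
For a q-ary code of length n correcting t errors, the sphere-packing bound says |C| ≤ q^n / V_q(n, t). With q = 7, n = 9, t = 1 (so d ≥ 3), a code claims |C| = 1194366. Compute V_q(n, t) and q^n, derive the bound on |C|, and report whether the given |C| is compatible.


V_q(n, t) = 55, q^n = 40353607, Hamming bound = 733701, |C| = 1194366 > bound (violated).

Step 1: Compute V_q(n, t) = Σ_{j=0}^1 C(n, j) (q−1)^j.
  j = 0: C(9,0)·(6)^0 = 1·1 = 1.
  j = 1: C(9,1)·(6)^1 = 9·6 = 54.
  V_q(n, t) = 1 + 54 = 55.
Step 2: q^n = 7^9 = 40353607.
Step 3: Hamming bound ⌊q^n / V_q(n,t)⌋ = ⌊40353607/55⌋ = 733701.
Step 4: Compare |C| = 1194366 to 733701: violated.
The claimed |C| lies above the Hamming bound, so no 7-ary code of length 9 with d ≥ 3 can have 1194366 codewords.


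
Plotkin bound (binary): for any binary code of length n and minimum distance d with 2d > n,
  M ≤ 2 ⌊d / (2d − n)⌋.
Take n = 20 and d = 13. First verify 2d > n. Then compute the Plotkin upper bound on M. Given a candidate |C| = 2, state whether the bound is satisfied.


Plotkin bound M ≤ 4; given |C| = 2 ≤ bound (satisfied).

Check applicability: 2d = 26, n = 20.
2d − n = 6 > 0, so Plotkin applies.
Compute d/(2d−n) = 13/6 ≈ 2.1667.
⌊d/(2d−n)⌋ = 2.
Plotkin bound: M ≤ 2·2 = 4.
Given |C| = 2, check: satisfied.
This |C| is below the Plotkin bound.


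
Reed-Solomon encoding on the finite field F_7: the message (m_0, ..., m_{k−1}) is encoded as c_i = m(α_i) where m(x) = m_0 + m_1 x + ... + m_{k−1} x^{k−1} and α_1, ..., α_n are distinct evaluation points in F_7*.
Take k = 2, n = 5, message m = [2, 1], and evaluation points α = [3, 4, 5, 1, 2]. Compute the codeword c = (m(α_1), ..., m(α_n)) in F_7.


c = [5, 6, 0, 3, 4]

Message polynomial: m(x) = 2 + 1·x (mod 7).
For each evaluation point α_i, compute m(α_i) mod 7:
  α_1 = 3: Horner steps 1 → 5, so m(3) = 5.
  α_2 = 4: Horner steps 1 → 6, so m(4) = 6.
  α_3 = 5: Horner steps 1 → 0, so m(5) = 0.
  α_4 = 1: Horner steps 1 → 3, so m(1) = 3.
  α_5 = 2: Horner steps 1 → 4, so m(2) = 4.
Codeword c = [5, 6, 0, 3, 4] ∈ F_7^5.


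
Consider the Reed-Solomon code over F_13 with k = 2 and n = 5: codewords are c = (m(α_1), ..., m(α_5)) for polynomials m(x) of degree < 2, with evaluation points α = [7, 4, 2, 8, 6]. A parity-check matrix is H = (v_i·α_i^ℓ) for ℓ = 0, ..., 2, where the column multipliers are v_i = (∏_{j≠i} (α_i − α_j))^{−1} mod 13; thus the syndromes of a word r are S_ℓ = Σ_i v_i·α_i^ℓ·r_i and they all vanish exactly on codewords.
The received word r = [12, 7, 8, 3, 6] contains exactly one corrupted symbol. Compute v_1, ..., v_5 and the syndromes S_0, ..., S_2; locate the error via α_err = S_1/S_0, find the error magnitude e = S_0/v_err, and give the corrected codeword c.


S = (7, 4, 6), error at position 4, error magnitude e = 11, c = [12, 7, 8, 5, 6].

Step 1: column multipliers v_i = (∏_{j≠i}(α_i − α_j))^{−1} mod 13.
  i = 1 (α = 7): (7−4)(7−2)(7−8)(7−6) = 3·5·(−1)·1 = −15 ≡ 11, so v_1 = 11^{−1} = 6 (mod 13).
  i = 2 (α = 4): (4−7)(4−2)(4−8)(4−6) = (−3)·2·(−4)·(−2) = −48 ≡ 4, so v_2 = 4^{−1} = 10 (mod 13).
  i = 3 (α = 2): (2−7)(2−4)(2−8)(2−6) = (−5)·(−2)·(−6)·(−4) = 240 ≡ 6, so v_3 = 6^{−1} = 11 (mod 13).
  i = 4 (α = 8): (8−7)(8−4)(8−2)(8−6) = 1·4·6·2 = 48 ≡ 9, so v_4 = 9^{−1} = 3 (mod 13).
  i = 5 (α = 6): (6−7)(6−4)(6−2)(6−8) = (−1)·2·4·(−2) = 16 ≡ 3, so v_5 = 3^{−1} = 9 (mod 13).
  v = [6, 10, 11, 3, 9].
Step 2: syndromes of r = [12, 7, 8, 3, 6] (all sums mod 13).
  S_0 = Σ v_i r_i = 6·12 + 10·7 + 11·8 + 3·3 + 9·6 = 293 ≡ 7.
  S_1 = Σ v_i α_i r_i = 6·7·12 + 10·4·7 + 11·2·8 + 3·8·3 + 9·6·6 = 1356 ≡ 4.
  α_i^2 mod 13 = [10, 3, 4, 12, 10].
  S_2 = Σ v_i α_i^2 r_i = 6·10·12 + 10·3·7 + 11·4·8 + 3·12·3 + 9·10·6 = 1930 ≡ 6.
  S = (7, 4, 6) ≠ 0, so r is not a codeword (an error is present).
Step 3: locate the error. For a single error e at position i, S_ℓ = v_i·e·α_i^ℓ, so α_err = S_1/S_0.
  S_0^{−1} = 7^{−1} = 2 (mod 13), so α_err = 4·2 = 8 ≡ 8 = α_4. Error position i = 4.
  Consistency check: S_2/S_1 = 6·10 = 60 ≡ 8 = α_err ✓ (single-error assumption holds).
Step 4: error magnitude e = S_0/v_4 = S_0·∏_{j≠4}(α_4 − α_j) = 7·9 = 63 ≡ 11 (mod 13).
Step 5: correct position 4: c_4 = r_4 − e = 3 − 11 ≡ 5 (mod 13). Hence c = [12, 7, 8, 5, 6].
  Check: interpolating c through the α_i gives m(x) = 9 + 6·x (degree < 2) with m(α_i) = c_i for every i, so c is indeed a codeword.


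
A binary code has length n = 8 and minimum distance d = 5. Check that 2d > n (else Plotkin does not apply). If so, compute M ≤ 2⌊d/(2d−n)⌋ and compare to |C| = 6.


Plotkin bound M ≤ 4; given |C| = 6 > bound (violated).

Check applicability: 2d = 10, n = 8.
2d − n = 2 > 0, so Plotkin applies.
Compute d/(2d−n) = 5/2 ≈ 2.5000.
⌊d/(2d−n)⌋ = 2.
Plotkin bound: M ≤ 2·2 = 4.
Given |C| = 6, check: VIOLATED.
This |C| is above the Plotkin bound, so no binary code with n = 8, d = 5 and 6 codewords exists.


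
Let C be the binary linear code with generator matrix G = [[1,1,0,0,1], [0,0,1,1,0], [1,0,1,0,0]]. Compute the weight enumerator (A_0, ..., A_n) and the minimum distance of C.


Weight distribution: A_0 = 1, A_2 = 3, A_3 = 3, A_5 = 1. Minimum distance d = 2.

Enumerate all 2^3 = 8 messages m ∈ F_2^3.
For each, compute codeword c = mG in F_2^5, then tally its weight.
  m = 000 → c = 00000, weight = 0.
  m = 100 → c = 11001, weight = 3.
  m = 010 → c = 00110, weight = 2.
  m = 110 → c = 11111, weight = 5.
  m = 001 → c = 10100, weight = 2.
  m = 101 → c = 01101, weight = 3.
  m = 011 → c = 10010, weight = 2.
  m = 111 → c = 01011, weight = 3.
Tally weights:
  weight 0: 1 codewords.
  weight 2: 3 codewords.
  weight 3: 3 codewords.
  weight 5: 1 codewords.
Minimum distance d = smallest w > 0 with A_w > 0 = 2.
Sanity: Σ A_w = 8 = 2^3 = 8 ✓.


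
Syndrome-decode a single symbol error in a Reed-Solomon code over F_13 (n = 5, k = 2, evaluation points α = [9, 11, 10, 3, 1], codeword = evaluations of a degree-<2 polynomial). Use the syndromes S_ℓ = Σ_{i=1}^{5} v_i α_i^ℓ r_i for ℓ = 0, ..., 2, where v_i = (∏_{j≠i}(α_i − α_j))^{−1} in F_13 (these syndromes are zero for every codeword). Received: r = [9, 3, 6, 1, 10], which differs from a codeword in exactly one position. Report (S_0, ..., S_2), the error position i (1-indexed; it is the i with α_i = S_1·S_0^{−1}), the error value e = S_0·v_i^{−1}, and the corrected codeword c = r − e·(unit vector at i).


S = (12, 12, 12), error at position 5, error magnitude e = 3, c = [9, 3, 6, 1, 7].

Step 1: column multipliers v_i = (∏_{j≠i}(α_i − α_j))^{−1} mod 13.
  i = 1 (α = 9): (9−11)(9−10)(9−3)(9−1) = (−2)·(−1)·6·8 = 96 ≡ 5, so v_1 = 5^{−1} = 8 (mod 13).
  i = 2 (α = 11): (11−9)(11−10)(11−3)(11−1) = 2·1·8·10 = 160 ≡ 4, so v_2 = 4^{−1} = 10 (mod 13).
  i = 3 (α = 10): (10−9)(10−11)(10−3)(10−1) = 1·(−1)·7·9 = −63 ≡ 2, so v_3 = 2^{−1} = 7 (mod 13).
  i = 4 (α = 3): (3−9)(3−11)(3−10)(3−1) = (−6)·(−8)·(−7)·2 = −672 ≡ 4, so v_4 = 4^{−1} = 10 (mod 13).
  i = 5 (α = 1): (1−9)(1−11)(1−10)(1−3) = (−8)·(−10)·(−9)·(−2) = 1440 ≡ 10, so v_5 = 10^{−1} = 4 (mod 13).
  v = [8, 10, 7, 10, 4].
Step 2: syndromes of r = [9, 3, 6, 1, 10] (all sums mod 13).
  S_0 = Σ v_i r_i = 8·9 + 10·3 + 7·6 + 10·1 + 4·10 = 194 ≡ 12.
  S_1 = Σ v_i α_i r_i = 8·9·9 + 10·11·3 + 7·10·6 + 10·3·1 + 4·1·10 = 1468 ≡ 12.
  α_i^2 mod 13 = [3, 4, 9, 9, 1].
  S_2 = Σ v_i α_i^2 r_i = 8·3·9 + 10·4·3 + 7·9·6 + 10·9·1 + 4·1·10 = 844 ≡ 12.
  S = (12, 12, 12) ≠ 0, so r is not a codeword (an error is present).
Step 3: locate the error. For a single error e at position i, S_ℓ = v_i·e·α_i^ℓ, so α_err = S_1/S_0.
  S_0^{−1} = 12^{−1} = 12 (mod 13), so α_err = 12·12 = 144 ≡ 1 = α_5. Error position i = 5.
  Consistency check: S_2/S_1 = 12·12 = 144 ≡ 1 = α_err ✓ (single-error assumption holds).
Step 4: error magnitude e = S_0/v_5 = S_0·∏_{j≠5}(α_5 − α_j) = 12·10 = 120 ≡ 3 (mod 13).
Step 5: correct position 5: c_5 = r_5 − e = 10 − 3 ≡ 7 (mod 13). Hence c = [9, 3, 6, 1, 7].
  Check: interpolating c through the α_i gives m(x) = 10 + 10·x (degree < 2) with m(α_i) = c_i for every i, so c is indeed a codeword.


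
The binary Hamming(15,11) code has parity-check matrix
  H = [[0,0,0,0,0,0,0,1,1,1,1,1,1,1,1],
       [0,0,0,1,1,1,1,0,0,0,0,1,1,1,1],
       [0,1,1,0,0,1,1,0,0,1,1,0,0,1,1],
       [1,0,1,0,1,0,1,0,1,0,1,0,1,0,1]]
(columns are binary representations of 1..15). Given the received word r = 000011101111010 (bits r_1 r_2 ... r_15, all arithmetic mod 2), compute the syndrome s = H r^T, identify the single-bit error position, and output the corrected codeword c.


s = (1, 1, 1, 0)^T, error position = 14, corrected codeword c = 000011101111000

Compute s = H r^T mod 2 one row at a time:
  s_1 = 0 + 1 + 1 + 1 + 1 + 0 + 1 + 0 = 5 ≡ 1 (mod 2).
  s_2 = 0 + 1 + 1 + 1 + 1 + 0 + 1 + 0 = 5 ≡ 1 (mod 2).
  s_3 = 0 + 0 + 1 + 1 + 1 + 1 + 1 + 0 = 5 ≡ 1 (mod 2).
  s_4 = 0 + 0 + 1 + 1 + 1 + 1 + 0 + 0 = 4 ≡ 0 (mod 2).
s = (1, 1, 1, 0)^T — this equals column 14 of H (binary 1110), so error is at position 14.
Correct: flip bit 14 of r = 000011101111010 to get c = 000011101111000.


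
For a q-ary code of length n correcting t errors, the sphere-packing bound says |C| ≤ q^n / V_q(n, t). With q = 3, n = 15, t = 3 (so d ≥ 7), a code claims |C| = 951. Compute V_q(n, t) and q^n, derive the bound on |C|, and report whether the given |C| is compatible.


V_q(n, t) = 4091, q^n = 14348907, Hamming bound = 3507, |C| = 951 ≤ bound (satisfied).

Step 1: Compute V_q(n, t) = Σ_{j=0}^3 C(n, j) (q−1)^j.
  j = 0: C(15,0)·(2)^0 = 1·1 = 1.
  j = 1: C(15,1)·(2)^1 = 15·2 = 30.
  j = 2: C(15,2)·(2)^2 = 105·4 = 420.
  j = 3: C(15,3)·(2)^3 = 455·8 = 3640.
  V_q(n, t) = 1 + 30 + 420 + 3640 = 4091.
Step 2: q^n = 3^15 = 14348907.
Step 3: Hamming bound ⌊q^n / V_q(n,t)⌋ = ⌊14348907/4091⌋ = 3507.
Step 4: Compare |C| = 951 to 3507: satisfied.
The claimed |C| lies below the Hamming bound.


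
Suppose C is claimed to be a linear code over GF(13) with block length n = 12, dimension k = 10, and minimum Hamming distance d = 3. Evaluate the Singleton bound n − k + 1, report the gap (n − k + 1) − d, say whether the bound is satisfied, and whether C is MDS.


Singleton RHS = n − k + 1 = 3, slack = 0, bound satisfied, MDS.

Singleton bound: d ≤ n − k + 1.
Here n = 12, k = 10, so n − k + 1 = 3.
Given d = 3, check d ≤ 3: YES.
Slack = (n − k + 1) − d = 0.
The code is MDS (slack = 0).
Description: the claimed parameters are [12, 10, 3]_13; such a code would be MDS (meets Singleton bound).


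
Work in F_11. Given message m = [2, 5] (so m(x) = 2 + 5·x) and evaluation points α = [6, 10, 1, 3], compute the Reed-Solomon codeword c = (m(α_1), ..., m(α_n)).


c = [10, 8, 7, 6]

Message polynomial: m(x) = 2 + 5·x (mod 11).
For each evaluation point α_i, compute m(α_i) mod 11:
  α_1 = 6: Horner steps 5 → 10, so m(6) = 10.
  α_2 = 10: Horner steps 5 → 8, so m(10) = 8.
  α_3 = 1: Horner steps 5 → 7, so m(1) = 7.
  α_4 = 3: Horner steps 5 → 6, so m(3) = 6.
Codeword c = [10, 8, 7, 6] ∈ F_11^4.


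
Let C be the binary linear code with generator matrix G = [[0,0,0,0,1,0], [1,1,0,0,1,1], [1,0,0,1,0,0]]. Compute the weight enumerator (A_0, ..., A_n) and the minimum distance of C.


Weight distribution: A_0 = 1, A_1 = 1, A_2 = 1, A_3 = 3, A_4 = 2. Minimum distance d = 1.

Enumerate all 2^3 = 8 messages m ∈ F_2^3.
For each, compute codeword c = mG in F_2^6, then tally its weight.
  m = 000 → c = 000000, weight = 0.
  m = 100 → c = 000010, weight = 1.
  m = 010 → c = 110011, weight = 4.
  m = 110 → c = 110001, weight = 3.
  m = 001 → c = 100100, weight = 2.
  m = 101 → c = 100110, weight = 3.
  m = 011 → c = 010111, weight = 4.
  m = 111 → c = 010101, weight = 3.
Tally weights:
  weight 0: 1 codewords.
  weight 1: 1 codewords.
  weight 2: 1 codewords.
  weight 3: 3 codewords.
  weight 4: 2 codewords.
Minimum distance d = smallest w > 0 with A_w > 0 = 1.
Sanity: Σ A_w = 8 = 2^3 = 8 ✓.


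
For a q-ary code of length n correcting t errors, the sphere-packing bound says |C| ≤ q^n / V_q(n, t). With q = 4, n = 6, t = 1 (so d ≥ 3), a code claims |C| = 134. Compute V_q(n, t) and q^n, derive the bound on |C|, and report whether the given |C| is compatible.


V_q(n, t) = 19, q^n = 4096, Hamming bound = 215, |C| = 134 ≤ bound (satisfied).

Step 1: Compute V_q(n, t) = Σ_{j=0}^1 C(n, j) (q−1)^j.
  j = 0: C(6,0)·(3)^0 = 1·1 = 1.
  j = 1: C(6,1)·(3)^1 = 6·3 = 18.
  V_q(n, t) = 1 + 18 = 19.
Step 2: q^n = 4^6 = 4096.
Step 3: Hamming bound ⌊q^n / V_q(n,t)⌋ = ⌊4096/19⌋ = 215.
Step 4: Compare |C| = 134 to 215: satisfied.
The claimed |C| lies below the Hamming bound.


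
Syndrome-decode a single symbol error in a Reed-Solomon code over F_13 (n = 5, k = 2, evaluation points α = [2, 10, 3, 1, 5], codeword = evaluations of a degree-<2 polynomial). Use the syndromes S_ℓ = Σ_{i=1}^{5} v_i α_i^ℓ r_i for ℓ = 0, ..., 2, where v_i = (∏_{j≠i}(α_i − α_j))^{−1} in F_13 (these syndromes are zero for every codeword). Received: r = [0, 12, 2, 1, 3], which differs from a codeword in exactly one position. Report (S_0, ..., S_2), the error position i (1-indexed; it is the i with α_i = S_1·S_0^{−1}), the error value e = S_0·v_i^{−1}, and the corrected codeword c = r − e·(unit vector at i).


S = (9, 5, 10), error at position 1, error magnitude e = 5, c = [8, 12, 2, 1, 3].

Step 1: column multipliers v_i = (∏_{j≠i}(α_i − α_j))^{−1} mod 13.
  i = 1 (α = 2): (2−10)(2−3)(2−1)(2−5) = (−8)·(−1)·1·(−3) = −24 ≡ 2, so v_1 = 2^{−1} = 7 (mod 13).
  i = 2 (α = 10): (10−2)(10−3)(10−1)(10−5) = 8·7·9·5 = 2520 ≡ 11, so v_2 = 11^{−1} = 6 (mod 13).
  i = 3 (α = 3): (3−2)(3−10)(3−1)(3−5) = 1·(−7)·2·(−2) = 28 ≡ 2, so v_3 = 2^{−1} = 7 (mod 13).
  i = 4 (α = 1): (1−2)(1−10)(1−3)(1−5) = (−1)·(−9)·(−2)·(−4) = 72 ≡ 7, so v_4 = 7^{−1} = 2 (mod 13).
  i = 5 (α = 5): (5−2)(5−10)(5−3)(5−1) = 3·(−5)·2·4 = −120 ≡ 10, so v_5 = 10^{−1} = 4 (mod 13).
  v = [7, 6, 7, 2, 4].
Step 2: syndromes of r = [0, 12, 2, 1, 3] (all sums mod 13).
  S_0 = Σ v_i r_i = 7·0 + 6·12 + 7·2 + 2·1 + 4·3 = 100 ≡ 9.
  S_1 = Σ v_i α_i r_i = 7·2·0 + 6·10·12 + 7·3·2 + 2·1·1 + 4·5·3 = 824 ≡ 5.
  α_i^2 mod 13 = [4, 9, 9, 1, 12].
  S_2 = Σ v_i α_i^2 r_i = 7·4·0 + 6·9·12 + 7·9·2 + 2·1·1 + 4·12·3 = 920 ≡ 10.
  S = (9, 5, 10) ≠ 0, so r is not a codeword (an error is present).
Step 3: locate the error. For a single error e at position i, S_ℓ = v_i·e·α_i^ℓ, so α_err = S_1/S_0.
  S_0^{−1} = 9^{−1} = 3 (mod 13), so α_err = 5·3 = 15 ≡ 2 = α_1. Error position i = 1.
  Consistency check: S_2/S_1 = 10·8 = 80 ≡ 2 = α_err ✓ (single-error assumption holds).
Step 4: error magnitude e = S_0/v_1 = S_0·∏_{j≠1}(α_1 − α_j) = 9·2 = 18 ≡ 5 (mod 13).
Step 5: correct position 1: c_1 = r_1 − e = 0 − 5 ≡ 8 (mod 13). Hence c = [8, 12, 2, 1, 3].
  Check: interpolating c through the α_i gives m(x) = 7 + 7·x (degree < 2) with m(α_i) = c_i for every i, so c is indeed a codeword.


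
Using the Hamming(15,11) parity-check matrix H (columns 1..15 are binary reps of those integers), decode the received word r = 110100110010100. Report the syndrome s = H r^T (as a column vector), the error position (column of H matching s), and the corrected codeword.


s = (1, 1, 1, 0)^T, error position = 14, corrected codeword c = 110100110010110

Compute s = H r^T mod 2 one row at a time:
  s_1 = 1 + 0 + 0 + 1 + 0 + 1 + 0 + 0 = 3 ≡ 1 (mod 2).
  s_2 = 1 + 0 + 0 + 1 + 0 + 1 + 0 + 0 = 3 ≡ 1 (mod 2).
  s_3 = 1 + 0 + 0 + 1 + 0 + 1 + 0 + 0 = 3 ≡ 1 (mod 2).
  s_4 = 1 + 0 + 0 + 1 + 0 + 1 + 1 + 0 = 4 ≡ 0 (mod 2).
s = (1, 1, 1, 0)^T — this equals column 14 of H (binary 1110), so error is at position 14.
Correct: flip bit 14 of r = 110100110010100 to get c = 110100110010110.


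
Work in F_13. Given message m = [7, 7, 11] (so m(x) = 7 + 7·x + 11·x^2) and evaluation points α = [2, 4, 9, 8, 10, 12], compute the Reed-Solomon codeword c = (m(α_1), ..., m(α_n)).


c = [0, 3, 12, 0, 7, 11]

Message polynomial: m(x) = 7 + 7·x + 11·x^2 (mod 13).
For each evaluation point α_i, compute m(α_i) mod 13:
  α_1 = 2: Horner steps 11 → 3 → 0, so m(2) = 0.
  α_2 = 4: Horner steps 11 → 12 → 3, so m(4) = 3.
  α_3 = 9: Horner steps 11 → 2 → 12, so m(9) = 12.
  α_4 = 8: Horner steps 11 → 4 → 0, so m(8) = 0.
  α_5 = 10: Horner steps 11 → 0 → 7, so m(10) = 7.
  α_6 = 12: Horner steps 11 → 9 → 11, so m(12) = 11.
Codeword c = [0, 3, 12, 0, 7, 11] ∈ F_13^6.


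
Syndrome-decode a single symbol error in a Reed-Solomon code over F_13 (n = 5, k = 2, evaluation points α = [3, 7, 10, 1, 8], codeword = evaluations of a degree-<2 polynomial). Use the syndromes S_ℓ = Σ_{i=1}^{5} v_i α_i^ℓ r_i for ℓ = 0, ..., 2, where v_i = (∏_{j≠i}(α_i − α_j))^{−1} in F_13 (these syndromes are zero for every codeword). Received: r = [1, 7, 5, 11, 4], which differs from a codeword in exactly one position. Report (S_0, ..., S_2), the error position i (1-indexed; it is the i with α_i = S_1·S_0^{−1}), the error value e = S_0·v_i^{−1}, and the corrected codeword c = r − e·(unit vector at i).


S = (10, 2, 3), error at position 5, error magnitude e = 2, c = [1, 7, 5, 11, 2].

Step 1: column multipliers v_i = (∏_{j≠i}(α_i − α_j))^{−1} mod 13.
  i = 1 (α = 3): (3−7)(3−10)(3−1)(3−8) = (−4)·(−7)·2·(−5) = −280 ≡ 6, so v_1 = 6^{−1} = 11 (mod 13).
  i = 2 (α = 7): (7−3)(7−10)(7−1)(7−8) = 4·(−3)·6·(−1) = 72 ≡ 7, so v_2 = 7^{−1} = 2 (mod 13).
  i = 3 (α = 10): (10−3)(10−7)(10−1)(10−8) = 7·3·9·2 = 378 ≡ 1, so v_3 = 1^{−1} = 1 (mod 13).
  i = 4 (α = 1): (1−3)(1−7)(1−10)(1−8) = (−2)·(−6)·(−9)·(−7) = 756 ≡ 2, so v_4 = 2^{−1} = 7 (mod 13).
  i = 5 (α = 8): (8−3)(8−7)(8−10)(8−1) = 5·1·(−2)·7 = −70 ≡ 8, so v_5 = 8^{−1} = 5 (mod 13).
  v = [11, 2, 1, 7, 5].
Step 2: syndromes of r = [1, 7, 5, 11, 4] (all sums mod 13).
  S_0 = Σ v_i r_i = 11·1 + 2·7 + 1·5 + 7·11 + 5·4 = 127 ≡ 10.
  S_1 = Σ v_i α_i r_i = 11·3·1 + 2·7·7 + 1·10·5 + 7·1·11 + 5·8·4 = 418 ≡ 2.
  α_i^2 mod 13 = [9, 10, 9, 1, 12].
  S_2 = Σ v_i α_i^2 r_i = 11·9·1 + 2·10·7 + 1·9·5 + 7·1·11 + 5·12·4 = 601 ≡ 3.
  S = (10, 2, 3) ≠ 0, so r is not a codeword (an error is present).
Step 3: locate the error. For a single error e at position i, S_ℓ = v_i·e·α_i^ℓ, so α_err = S_1/S_0.
  S_0^{−1} = 10^{−1} = 4 (mod 13), so α_err = 2·4 = 8 ≡ 8 = α_5. Error position i = 5.
  Consistency check: S_2/S_1 = 3·7 = 21 ≡ 8 = α_err ✓ (single-error assumption holds).
Step 4: error magnitude e = S_0/v_5 = S_0·∏_{j≠5}(α_5 − α_j) = 10·8 = 80 ≡ 2 (mod 13).
Step 5: correct position 5: c_5 = r_5 − e = 4 − 2 ≡ 2 (mod 13). Hence c = [1, 7, 5, 11, 2].
  Check: interpolating c through the α_i gives m(x) = 3 + 8·x (degree < 2) with m(α_i) = c_i for every i, so c is indeed a codeword.
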